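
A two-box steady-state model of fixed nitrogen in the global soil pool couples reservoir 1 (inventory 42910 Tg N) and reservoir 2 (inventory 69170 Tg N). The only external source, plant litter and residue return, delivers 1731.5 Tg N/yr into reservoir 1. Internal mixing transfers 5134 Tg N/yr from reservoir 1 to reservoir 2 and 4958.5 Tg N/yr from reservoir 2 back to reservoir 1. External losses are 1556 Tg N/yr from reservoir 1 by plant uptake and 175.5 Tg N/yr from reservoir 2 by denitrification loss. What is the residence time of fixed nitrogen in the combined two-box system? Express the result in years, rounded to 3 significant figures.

Residence time in the combined system uses the total inventory and the total *external* removal — internal exchanges between the two boxes cancel.
M_total = 42910 + 69170 = 112080 Tg N.
ΣF_external_out = 1556 + 175.5 = 1731.5 Tg N/yr.
τ = M_total / ΣF_ext = 112080 / 1731.5 = 64.73 yr.

64.7 yr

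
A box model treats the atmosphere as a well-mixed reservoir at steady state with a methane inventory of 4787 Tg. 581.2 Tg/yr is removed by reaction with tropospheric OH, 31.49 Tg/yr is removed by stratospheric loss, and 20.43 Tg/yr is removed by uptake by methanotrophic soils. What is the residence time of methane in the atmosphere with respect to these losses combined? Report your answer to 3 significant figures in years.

Total removal = 581.2 + 31.49 + 20.43 = 633.12 Tg/yr.
τ = M / ΣF_out = 4787 / 633.12 = 7.561 yr.

7.56 yr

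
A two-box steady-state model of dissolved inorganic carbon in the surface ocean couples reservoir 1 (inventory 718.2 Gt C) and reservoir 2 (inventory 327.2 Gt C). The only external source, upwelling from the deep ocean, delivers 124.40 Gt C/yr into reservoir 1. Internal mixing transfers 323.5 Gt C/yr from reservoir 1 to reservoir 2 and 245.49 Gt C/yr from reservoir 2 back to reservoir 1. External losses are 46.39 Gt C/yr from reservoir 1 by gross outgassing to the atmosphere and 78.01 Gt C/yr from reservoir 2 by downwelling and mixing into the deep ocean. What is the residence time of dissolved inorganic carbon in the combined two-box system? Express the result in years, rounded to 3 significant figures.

8.40 yr

Treat the two boxes together as one reservoir: the mixing fluxes between them are internal recycling, so τ = ΣM / Σ(external losses).
M_total = 718.2 + 327.2 = 1045.4 Gt C.
ΣF_external_out = 46.39 + 78.01 = 124.40 Gt C/yr.
τ = M_total / ΣF_ext = 1045.4 / 124.40 = 8.404 yr.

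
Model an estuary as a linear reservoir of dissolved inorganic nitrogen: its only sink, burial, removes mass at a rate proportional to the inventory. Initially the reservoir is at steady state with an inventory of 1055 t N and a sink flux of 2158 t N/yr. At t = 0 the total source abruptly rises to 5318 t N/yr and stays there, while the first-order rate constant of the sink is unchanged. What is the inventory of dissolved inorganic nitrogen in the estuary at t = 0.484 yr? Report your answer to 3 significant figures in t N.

2030 t N

τ = M₀/F₀ = 1055/2158 = 0.4889 yr; rate constant k = 1/τ.
New steady state M_∞ = F₁/k = F₁·τ = 5318 × 0.4889 = 2599.9 t N.
M(t) = M_∞ + (M₀ − M_∞)·e^(−t/τ); t/τ = 0.484/0.4889 = 0.9900, so e^(−t/τ) = 0.3716.
M(t) = 2599.9 − 1545 × 0.3716 = 2025.8 t N.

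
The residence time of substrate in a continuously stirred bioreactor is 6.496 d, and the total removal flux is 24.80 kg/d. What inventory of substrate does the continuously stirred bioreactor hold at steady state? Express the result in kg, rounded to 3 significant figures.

τ = M/F ⇒ M = τ × F = 6.496 × 24.80 = 161.1 kg.

161 kg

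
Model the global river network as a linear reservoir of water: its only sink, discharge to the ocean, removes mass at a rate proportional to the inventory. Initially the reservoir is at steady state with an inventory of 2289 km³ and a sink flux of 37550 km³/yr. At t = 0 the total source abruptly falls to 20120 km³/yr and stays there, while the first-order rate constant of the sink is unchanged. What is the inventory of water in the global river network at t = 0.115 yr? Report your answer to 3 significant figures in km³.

Residence time τ = M₀/F₀ = 0.06096 yr. The eventual steady state is M_∞ = M₀·(F₁/F₀) = 2289 × 20120/37550 = 1226.5 km³.
The anomaly ΔM(t) = M(t) − M_∞ decays as ΔM₀·e^(−t/τ) with ΔM₀ = 2289 − 1226.5 = 1063 km³.
At t = 0.115 yr, e^(−t/τ) = e^(−1.887) = 0.1516, so ΔM = 161.1 km³ and M = 1226.5 + 161.1 = 1387.6 km³.

1390 km³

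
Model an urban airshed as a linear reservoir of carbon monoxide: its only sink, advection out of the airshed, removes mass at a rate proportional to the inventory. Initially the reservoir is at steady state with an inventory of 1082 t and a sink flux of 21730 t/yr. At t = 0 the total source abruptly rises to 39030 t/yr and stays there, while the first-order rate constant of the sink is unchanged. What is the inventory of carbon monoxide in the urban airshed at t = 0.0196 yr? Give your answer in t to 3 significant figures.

τ = M₀/F₀ = 1082/21730 = 0.04979 yr; rate constant k = 1/τ.
New steady state M_∞ = F₁/k = F₁·τ = 39030 × 0.04979 = 1943.4 t.
M(t) = M_∞ + (M₀ − M_∞)·e^(−t/τ); t/τ = 0.0196/0.04979 = 0.3936, so e^(−t/τ) = 0.6746.
M(t) = 1943.4 − 861.4 × 0.6746 = 1362.3 t.

1360 t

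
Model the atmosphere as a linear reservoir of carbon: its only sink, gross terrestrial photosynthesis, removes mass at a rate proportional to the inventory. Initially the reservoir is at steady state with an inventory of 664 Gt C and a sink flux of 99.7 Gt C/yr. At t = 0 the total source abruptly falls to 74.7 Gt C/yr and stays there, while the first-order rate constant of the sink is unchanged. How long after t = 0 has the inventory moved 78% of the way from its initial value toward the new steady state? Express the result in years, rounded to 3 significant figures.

τ = M₀/F₀ = 664/99.7 = 6.660 yr.
The remaining gap fraction is e^(−t/τ); 78% covered ⇒ e^(−t/τ) = 0.220.
t = −τ ln(0.220) = 6.660 × 1.514 = 10.08 yr.

10.1 yr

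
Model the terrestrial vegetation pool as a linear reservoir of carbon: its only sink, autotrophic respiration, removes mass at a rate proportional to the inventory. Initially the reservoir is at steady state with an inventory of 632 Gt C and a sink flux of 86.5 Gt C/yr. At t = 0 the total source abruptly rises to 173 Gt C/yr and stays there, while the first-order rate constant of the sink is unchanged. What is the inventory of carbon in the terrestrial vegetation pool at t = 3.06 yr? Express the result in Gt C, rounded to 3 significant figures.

848 Gt C

The sink rate constant is k = F₀/M₀ = 86.5/632 = 0.1369 yr⁻¹.
Solving dM/dt = F₁ − kM with M(0) = M₀ gives M(t) = F₁/k + (M₀ − F₁/k)·e^(−kt).
F₁/k = 173/0.1369 = 1264.0 Gt C; kt = 0.1369 × 3.06 = 0.4188, e^(−kt) = 0.6578.
M(3.06) = 1264.0 + (632 − 1264.0) × 0.6578 = 1264.0 − 415.7 = 848.25 Gt C.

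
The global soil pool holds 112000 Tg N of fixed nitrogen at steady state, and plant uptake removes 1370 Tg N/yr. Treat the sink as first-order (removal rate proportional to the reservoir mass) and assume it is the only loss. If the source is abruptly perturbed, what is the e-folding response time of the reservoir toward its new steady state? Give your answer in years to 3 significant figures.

81.8 yr

For a linear reservoir the response time equals the residence time τ = M/F.
τ = 112000 / 1370 = 81.75 yr.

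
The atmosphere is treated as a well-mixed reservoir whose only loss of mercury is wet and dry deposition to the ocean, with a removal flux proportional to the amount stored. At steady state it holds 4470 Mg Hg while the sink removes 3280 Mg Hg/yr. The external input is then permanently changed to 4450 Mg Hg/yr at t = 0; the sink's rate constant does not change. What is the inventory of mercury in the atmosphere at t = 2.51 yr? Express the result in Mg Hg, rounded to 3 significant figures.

Residence time τ = M₀/F₀ = 1.363 yr. The eventual steady state is M_∞ = M₀·(F₁/F₀) = 4470 × 4450/3280 = 6064.5 Mg Hg.
The anomaly ΔM(t) = M(t) − M_∞ decays as ΔM₀·e^(−t/τ) with ΔM₀ = 4470 − 6064.5 = −1594 Mg Hg.
At t = 2.51 yr, e^(−t/τ) = e^(−1.842) = 0.1585, so ΔM = −252.8 Mg Hg and M = 6064.5 − 252.8 = 5811.7 Mg Hg.

5810 Mg Hg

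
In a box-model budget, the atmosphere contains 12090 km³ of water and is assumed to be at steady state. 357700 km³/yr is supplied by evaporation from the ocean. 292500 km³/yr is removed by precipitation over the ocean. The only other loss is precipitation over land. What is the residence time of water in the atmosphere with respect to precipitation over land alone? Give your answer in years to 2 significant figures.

0.19 yr

At steady state ΣF_in = ΣF_out.
ΣF_in = 357700 km³/yr.
Precipitation over land flux = ΣF_in − (292500) = 357700 − 292500 = 65200 km³/yr.
τ = M / F = 12090 / 65200 = 0.1854 yr.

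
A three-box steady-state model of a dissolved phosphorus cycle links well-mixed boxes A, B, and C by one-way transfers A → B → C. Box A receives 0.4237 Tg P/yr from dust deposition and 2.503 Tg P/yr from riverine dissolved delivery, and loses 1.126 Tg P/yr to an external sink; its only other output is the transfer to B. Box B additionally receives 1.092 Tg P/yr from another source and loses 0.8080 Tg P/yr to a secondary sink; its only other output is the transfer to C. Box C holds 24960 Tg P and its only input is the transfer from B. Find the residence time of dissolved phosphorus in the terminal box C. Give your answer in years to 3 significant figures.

Box A: F(A→B) = (0.4237 + 2.503) − 1.126 = 1.8007 Tg P/yr.
Box B: F(B→C) = (1.8007 + 1.092) − 0.8080 = 2.0847 Tg P/yr.
Box C throughput = its input = 2.0847 Tg P/yr; τ = 24960 / 2.0847 = 11970 yr.

12000 yr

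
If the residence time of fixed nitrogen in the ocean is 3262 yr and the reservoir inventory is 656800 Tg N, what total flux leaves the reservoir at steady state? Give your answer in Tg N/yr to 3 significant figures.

F = M / τ = 656800 / 3262 = 201.3 Tg N/yr.

201 Tg N/yr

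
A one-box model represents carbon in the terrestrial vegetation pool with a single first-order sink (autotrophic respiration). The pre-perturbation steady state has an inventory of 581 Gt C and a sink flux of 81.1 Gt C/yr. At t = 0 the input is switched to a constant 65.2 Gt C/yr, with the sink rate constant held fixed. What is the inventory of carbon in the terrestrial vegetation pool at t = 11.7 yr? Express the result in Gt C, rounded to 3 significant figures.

489 Gt C

τ = M₀/F₀ = 581/81.1 = 7.164 yr; rate constant k = 1/τ.
New steady state M_∞ = F₁/k = F₁·τ = 65.2 × 7.164 = 467.09 Gt C.
M(t) = M_∞ + (M₀ − M_∞)·e^(−t/τ); t/τ = 11.7/7.164 = 1.633, so e^(−t/τ) = 0.1953.
M(t) = 467.09 + 113.9 × 0.1953 = 489.34 Gt C.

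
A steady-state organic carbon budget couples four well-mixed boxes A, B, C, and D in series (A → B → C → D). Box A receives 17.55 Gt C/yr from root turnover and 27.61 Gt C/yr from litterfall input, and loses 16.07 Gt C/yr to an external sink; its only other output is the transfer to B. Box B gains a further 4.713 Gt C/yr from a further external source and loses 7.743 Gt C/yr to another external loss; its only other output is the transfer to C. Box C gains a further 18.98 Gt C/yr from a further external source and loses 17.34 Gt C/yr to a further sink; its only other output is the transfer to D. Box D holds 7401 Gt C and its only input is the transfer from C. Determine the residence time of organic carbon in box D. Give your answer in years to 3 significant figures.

Box A: F(A→B) = (17.55 + 27.61) − 16.07 = 29.090 Gt C/yr.
Box B: F(B→C) = (29.090 + 4.713) − 7.743 = 26.060 Gt C/yr.
Box C: F(C→D) = (26.060 + 18.98) − 17.34 = 27.700 Gt C/yr.
Box D throughput = its input = 27.700 Gt C/yr; τ = 7401 / 27.700 = 267.2 yr.

267 yr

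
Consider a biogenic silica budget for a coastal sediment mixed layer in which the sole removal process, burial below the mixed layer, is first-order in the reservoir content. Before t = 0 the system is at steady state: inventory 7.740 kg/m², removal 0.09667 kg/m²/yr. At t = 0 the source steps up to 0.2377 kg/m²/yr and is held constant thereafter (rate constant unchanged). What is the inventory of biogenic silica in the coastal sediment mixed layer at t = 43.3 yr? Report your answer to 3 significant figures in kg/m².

Residence time τ = M₀/F₀ = 80.07 yr. The eventual steady state is M_∞ = M₀·(F₁/F₀) = 7.740 × 0.2377/0.09667 = 19.032 kg/m².
The anomaly ΔM(t) = M(t) − M_∞ decays as ΔM₀·e^(−t/τ) with ΔM₀ = 7.740 − 19.032 = −11.29 kg/m².
At t = 43.3 yr, e^(−t/τ) = e^(−0.5408) = 0.5823, so ΔM = −6.575 kg/m² and M = 19.032 − 6.575 = 12.457 kg/m².

12.5 kg/m²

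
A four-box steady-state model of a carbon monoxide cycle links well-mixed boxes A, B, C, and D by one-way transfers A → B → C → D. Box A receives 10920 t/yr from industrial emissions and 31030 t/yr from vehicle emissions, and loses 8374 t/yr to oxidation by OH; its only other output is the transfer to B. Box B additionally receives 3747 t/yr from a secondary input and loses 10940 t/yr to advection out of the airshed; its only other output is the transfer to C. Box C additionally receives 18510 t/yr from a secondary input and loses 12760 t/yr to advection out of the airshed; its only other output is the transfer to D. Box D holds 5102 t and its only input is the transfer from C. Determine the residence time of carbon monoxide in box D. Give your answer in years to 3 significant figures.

0.159 yr

Box A: F(A→B) = (10920 + 31030) − 8374 = 33576 t/yr.
Box B: F(B→C) = (33576 + 3747) − 10940 = 26383 t/yr.
Box C: F(C→D) = (26383 + 18510) − 12760 = 32133 t/yr.
Box D throughput = its input = 32133 t/yr; τ = 5102 / 32133 = 0.1588 yr.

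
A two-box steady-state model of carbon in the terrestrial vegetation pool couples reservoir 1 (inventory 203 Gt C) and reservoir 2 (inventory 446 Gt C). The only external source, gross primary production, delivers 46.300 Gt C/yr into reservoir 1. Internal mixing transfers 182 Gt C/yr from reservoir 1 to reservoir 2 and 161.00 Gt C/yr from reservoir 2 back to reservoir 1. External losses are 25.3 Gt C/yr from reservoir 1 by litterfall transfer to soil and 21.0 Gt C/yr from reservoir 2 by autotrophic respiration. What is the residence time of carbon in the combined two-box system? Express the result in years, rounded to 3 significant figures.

14.0 yr

Treat the two boxes together as one reservoir: the mixing fluxes between them are internal recycling, so τ = ΣM / Σ(external losses).
M_total = 203 + 446 = 649.00 Gt C.
ΣF_external_out = 25.3 + 21.0 = 46.300 Gt C/yr.
τ = M_total / ΣF_ext = 649.00 / 46.300 = 14.02 yr.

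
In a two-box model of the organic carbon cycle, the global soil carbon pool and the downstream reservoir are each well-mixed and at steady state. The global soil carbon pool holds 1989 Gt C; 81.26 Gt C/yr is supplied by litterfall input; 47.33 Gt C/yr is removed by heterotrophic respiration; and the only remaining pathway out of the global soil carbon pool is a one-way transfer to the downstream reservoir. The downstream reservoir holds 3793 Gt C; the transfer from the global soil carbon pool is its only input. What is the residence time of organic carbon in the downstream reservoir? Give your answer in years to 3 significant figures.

112 yr

Balance the global soil carbon pool: ΣF_in = 81.260 Gt C/yr.
Transfer to the downstream reservoir = ΣF_in − (47.33) = 33.930 Gt C/yr.
At steady state the output of the downstream reservoir equals its input, 33.930 Gt C/yr.
τ = M / F = 3793 / 33.930 = 111.8 yr.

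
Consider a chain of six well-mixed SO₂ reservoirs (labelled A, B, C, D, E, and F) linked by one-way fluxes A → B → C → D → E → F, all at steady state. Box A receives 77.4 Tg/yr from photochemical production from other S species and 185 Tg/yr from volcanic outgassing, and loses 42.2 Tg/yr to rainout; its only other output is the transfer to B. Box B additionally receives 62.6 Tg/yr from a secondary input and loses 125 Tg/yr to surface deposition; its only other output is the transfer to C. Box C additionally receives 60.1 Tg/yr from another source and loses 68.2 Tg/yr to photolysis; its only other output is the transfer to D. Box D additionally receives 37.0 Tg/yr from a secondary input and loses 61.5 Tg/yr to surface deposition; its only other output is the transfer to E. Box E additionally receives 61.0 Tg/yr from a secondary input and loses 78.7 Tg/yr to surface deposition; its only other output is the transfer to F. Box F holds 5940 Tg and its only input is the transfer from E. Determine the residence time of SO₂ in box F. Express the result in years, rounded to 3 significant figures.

Box A: F(A→B) = (77.4 + 185) − 42.2 = 220.20 Tg/yr.
Box B: F(B→C) = (220.20 + 62.6) − 125 = 157.80 Tg/yr.
Box C: F(C→D) = (157.80 + 60.1) − 68.2 = 149.70 Tg/yr.
Box D: F(D→E) = (149.70 + 37.0) − 61.5 = 125.20 Tg/yr.
Box E: F(E→F) = (125.20 + 61.0) − 78.7 = 107.50 Tg/yr.
Box F throughput = its input = 107.50 Tg/yr; τ = 5940 / 107.50 = 55.26 yr.

55.3 yr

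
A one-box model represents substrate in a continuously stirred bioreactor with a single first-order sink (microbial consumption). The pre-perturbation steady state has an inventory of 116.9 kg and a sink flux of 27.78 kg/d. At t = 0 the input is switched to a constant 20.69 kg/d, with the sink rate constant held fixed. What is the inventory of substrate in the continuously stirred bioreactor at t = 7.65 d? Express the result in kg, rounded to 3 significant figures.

The sink rate constant is k = F₀/M₀ = 27.78/116.9 = 0.2376 d⁻¹.
Solving dM/dt = F₁ − kM with M(0) = M₀ gives M(t) = F₁/k + (M₀ − F₁/k)·e^(−kt).
F₁/k = 20.69/0.2376 = 87.065 kg; kt = 0.2376 × 7.65 = 1.818, e^(−kt) = 0.1624.
M(7.65) = 87.065 + (116.9 − 87.065) × 0.1624 = 87.065 + 4.844 = 91.909 kg.

91.9 kg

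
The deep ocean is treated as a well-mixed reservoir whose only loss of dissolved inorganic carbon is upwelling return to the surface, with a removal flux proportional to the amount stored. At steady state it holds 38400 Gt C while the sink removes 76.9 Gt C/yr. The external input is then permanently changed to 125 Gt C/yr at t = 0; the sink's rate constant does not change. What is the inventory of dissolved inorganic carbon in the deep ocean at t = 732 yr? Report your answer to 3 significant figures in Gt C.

The sink rate constant is k = F₀/M₀ = 76.9/38400 = 0.002003 yr⁻¹.
Solving dM/dt = F₁ − kM with M(0) = M₀ gives M(t) = F₁/k + (M₀ − F₁/k)·e^(−kt).
F₁/k = 125/0.002003 = 62419 Gt C; kt = 0.002003 × 732 = 1.466, e^(−kt) = 0.2309.
M(732) = 62419 + (38400 − 62419) × 0.2309 = 62419 − 5545 = 56874 Gt C.

56900 Gt C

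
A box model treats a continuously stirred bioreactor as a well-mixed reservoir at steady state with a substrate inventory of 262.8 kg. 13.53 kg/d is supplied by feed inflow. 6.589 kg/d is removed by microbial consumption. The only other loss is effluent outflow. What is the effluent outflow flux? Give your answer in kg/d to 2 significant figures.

6.9 kg/d

At steady state ΣF_in = ΣF_out.
ΣF_in = 13.530 kg/d.
Effluent outflow flux = ΣF_in − (6.589) = 13.530 − 6.589 = 6.941 kg/d.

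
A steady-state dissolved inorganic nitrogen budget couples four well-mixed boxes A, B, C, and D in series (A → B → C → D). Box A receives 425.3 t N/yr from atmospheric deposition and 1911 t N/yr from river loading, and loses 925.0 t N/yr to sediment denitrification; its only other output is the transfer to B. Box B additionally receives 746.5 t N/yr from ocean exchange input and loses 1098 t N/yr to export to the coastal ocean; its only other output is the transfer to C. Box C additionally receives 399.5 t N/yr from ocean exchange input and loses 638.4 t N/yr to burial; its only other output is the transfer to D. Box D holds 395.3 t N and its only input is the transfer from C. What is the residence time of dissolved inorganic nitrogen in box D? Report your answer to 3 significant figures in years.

0.482 yr

Box A: F(A→B) = (425.3 + 1911) − 925.0 = 1411.3 t N/yr.
Box B: F(B→C) = (1411.3 + 746.5) − 1098 = 1059.8 t N/yr.
Box C: F(C→D) = (1059.8 + 399.5) − 638.4 = 820.90 t N/yr.
Box D throughput = its input = 820.90 t N/yr; τ = 395.3 / 820.90 = 0.4815 yr.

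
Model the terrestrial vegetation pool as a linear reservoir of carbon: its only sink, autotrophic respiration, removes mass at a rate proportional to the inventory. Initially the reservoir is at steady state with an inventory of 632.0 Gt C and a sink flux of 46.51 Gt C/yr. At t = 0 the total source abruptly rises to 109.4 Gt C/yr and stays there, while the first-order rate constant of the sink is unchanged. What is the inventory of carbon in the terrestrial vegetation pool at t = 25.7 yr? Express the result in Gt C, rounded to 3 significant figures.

τ = M₀/F₀ = 632.0/46.51 = 13.59 yr; rate constant k = 1/τ.
New steady state M_∞ = F₁/k = F₁·τ = 109.4 × 13.59 = 1486.6 Gt C.
M(t) = M_∞ + (M₀ − M_∞)·e^(−t/τ); t/τ = 25.7/13.59 = 1.891, so e^(−t/τ) = 0.1509.
M(t) = 1486.6 − 854.6 × 0.1509 = 1357.6 Gt C.

1360 Gt C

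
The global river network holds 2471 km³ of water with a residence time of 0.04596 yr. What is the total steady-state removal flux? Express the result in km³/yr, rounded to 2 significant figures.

F = M / τ = 2471 / 0.04596 = 53760 km³/yr.

54000 km³/yr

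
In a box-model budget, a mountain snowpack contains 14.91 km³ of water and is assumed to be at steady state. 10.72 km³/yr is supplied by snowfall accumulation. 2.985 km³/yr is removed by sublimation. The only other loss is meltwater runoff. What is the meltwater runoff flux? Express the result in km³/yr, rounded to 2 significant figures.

7.7 km³/yr

At steady state ΣF_in = ΣF_out.
ΣF_in = 10.720 km³/yr.
Meltwater runoff flux = ΣF_in − (2.985) = 10.720 − 2.985 = 7.735 km³/yr.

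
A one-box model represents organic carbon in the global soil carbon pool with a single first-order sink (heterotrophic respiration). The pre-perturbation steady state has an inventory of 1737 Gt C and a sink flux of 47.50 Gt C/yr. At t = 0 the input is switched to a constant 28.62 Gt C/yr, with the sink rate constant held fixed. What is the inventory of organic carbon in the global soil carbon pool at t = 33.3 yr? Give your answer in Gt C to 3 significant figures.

1320 Gt C

τ = M₀/F₀ = 1737/47.50 = 36.57 yr; rate constant k = 1/τ.
New steady state M_∞ = F₁/k = F₁·τ = 28.62 × 36.57 = 1046.6 Gt C.
M(t) = M_∞ + (M₀ − M_∞)·e^(−t/τ); t/τ = 33.3/36.57 = 0.9106, so e^(−t/τ) = 0.4023.
M(t) = 1046.6 + 690.4 × 0.4023 = 1324.3 Gt C.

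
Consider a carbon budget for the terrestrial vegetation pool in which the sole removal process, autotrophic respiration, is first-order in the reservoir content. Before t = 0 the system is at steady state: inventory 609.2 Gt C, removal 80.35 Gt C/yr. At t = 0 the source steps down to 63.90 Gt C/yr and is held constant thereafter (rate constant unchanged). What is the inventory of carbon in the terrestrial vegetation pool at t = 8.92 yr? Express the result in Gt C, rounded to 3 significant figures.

Residence time τ = M₀/F₀ = 7.582 yr. The eventual steady state is M_∞ = M₀·(F₁/F₀) = 609.2 × 63.90/80.35 = 484.48 Gt C.
The anomaly ΔM(t) = M(t) − M_∞ decays as ΔM₀·e^(−t/τ) with ΔM₀ = 609.2 − 484.48 = 124.7 Gt C.
At t = 8.92 yr, e^(−t/τ) = e^(−1.176) = 0.3084, so ΔM = 38.46 Gt C and M = 484.48 + 38.46 = 522.94 Gt C.

523 Gt C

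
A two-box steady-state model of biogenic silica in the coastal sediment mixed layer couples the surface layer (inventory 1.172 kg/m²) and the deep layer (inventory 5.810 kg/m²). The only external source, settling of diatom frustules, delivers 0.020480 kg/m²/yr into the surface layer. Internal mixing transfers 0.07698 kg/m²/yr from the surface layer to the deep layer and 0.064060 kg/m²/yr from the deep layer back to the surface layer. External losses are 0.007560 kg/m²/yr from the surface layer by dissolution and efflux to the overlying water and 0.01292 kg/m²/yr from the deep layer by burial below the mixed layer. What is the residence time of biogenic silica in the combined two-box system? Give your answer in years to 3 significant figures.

341 yr

Residence time in the combined system uses the total inventory and the total *external* removal — internal exchanges between the two boxes cancel.
M_total = 1.172 + 5.810 = 6.9820 kg/m².
ΣF_external_out = 0.007560 + 0.01292 = 0.020480 kg/m²/yr.
τ = M_total / ΣF_ext = 6.9820 / 0.020480 = 340.9 yr.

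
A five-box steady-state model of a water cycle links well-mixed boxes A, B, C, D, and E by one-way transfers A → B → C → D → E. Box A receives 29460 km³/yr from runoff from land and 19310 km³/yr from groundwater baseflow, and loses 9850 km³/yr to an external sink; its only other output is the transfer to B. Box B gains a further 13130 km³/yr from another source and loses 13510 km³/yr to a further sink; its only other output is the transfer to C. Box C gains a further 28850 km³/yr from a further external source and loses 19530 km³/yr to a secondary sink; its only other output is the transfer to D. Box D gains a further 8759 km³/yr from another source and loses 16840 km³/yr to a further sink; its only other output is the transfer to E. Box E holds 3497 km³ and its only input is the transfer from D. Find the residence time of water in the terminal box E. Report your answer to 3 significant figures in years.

Box A: F(A→B) = (29460 + 19310) − 9850 = 38920 km³/yr.
Box B: F(B→C) = (38920 + 13130) − 13510 = 38540 km³/yr.
Box C: F(C→D) = (38540 + 28850) − 19530 = 47860 km³/yr.
Box D: F(D→E) = (47860 + 8759) − 16840 = 39779 km³/yr.
Box E throughput = its input = 39779 km³/yr; τ = 3497 / 39779 = 0.08791 yr.

0.0879 yr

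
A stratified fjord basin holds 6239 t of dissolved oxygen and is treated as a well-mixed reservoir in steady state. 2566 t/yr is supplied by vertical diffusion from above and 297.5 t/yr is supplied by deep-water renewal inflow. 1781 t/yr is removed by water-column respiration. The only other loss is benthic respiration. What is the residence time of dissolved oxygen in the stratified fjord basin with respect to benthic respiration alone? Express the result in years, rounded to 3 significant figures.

At steady state ΣF_in = ΣF_out.
ΣF_in = 2566 + 297.5 = 2863.5 t/yr.
Benthic respiration flux = ΣF_in − (1781) = 2863.5 − 1781 = 1082 t/yr.
τ = M / F = 6239 / 1082 = 5.764 yr.

5.76 yr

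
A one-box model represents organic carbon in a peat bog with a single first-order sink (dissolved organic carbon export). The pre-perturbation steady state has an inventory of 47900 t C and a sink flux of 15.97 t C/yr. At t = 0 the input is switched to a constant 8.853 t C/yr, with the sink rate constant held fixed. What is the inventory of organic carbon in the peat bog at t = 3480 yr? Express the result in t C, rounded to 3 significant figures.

τ = M₀/F₀ = 47900/15.97 = 2999 yr; rate constant k = 1/τ.
New steady state M_∞ = F₁/k = F₁·τ = 8.853 × 2999 = 26553 t C.
M(t) = M_∞ + (M₀ − M_∞)·e^(−t/τ); t/τ = 3480/2999 = 1.160, so e^(−t/τ) = 0.3134.
M(t) = 26553 + 21350 × 0.3134 = 33244 t C.

33200 t C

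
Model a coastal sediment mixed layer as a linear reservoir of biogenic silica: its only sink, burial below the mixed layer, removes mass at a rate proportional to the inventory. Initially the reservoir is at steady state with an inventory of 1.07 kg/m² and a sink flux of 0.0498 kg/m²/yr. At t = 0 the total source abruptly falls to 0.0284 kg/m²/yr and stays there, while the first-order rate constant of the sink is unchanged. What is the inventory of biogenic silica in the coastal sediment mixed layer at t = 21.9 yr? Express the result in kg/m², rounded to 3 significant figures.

Residence time τ = M₀/F₀ = 21.49 yr. The eventual steady state is M_∞ = M₀·(F₁/F₀) = 1.07 × 0.0284/0.0498 = 0.61020 kg/m².
The anomaly ΔM(t) = M(t) − M_∞ decays as ΔM₀·e^(−t/τ) with ΔM₀ = 1.07 − 0.61020 = 0.4598 kg/m².
At t = 21.9 yr, e^(−t/τ) = e^(−1.019) = 0.3609, so ΔM = 0.1659 kg/m² and M = 0.61020 + 0.1659 = 0.77612 kg/m².

0.776 kg/m²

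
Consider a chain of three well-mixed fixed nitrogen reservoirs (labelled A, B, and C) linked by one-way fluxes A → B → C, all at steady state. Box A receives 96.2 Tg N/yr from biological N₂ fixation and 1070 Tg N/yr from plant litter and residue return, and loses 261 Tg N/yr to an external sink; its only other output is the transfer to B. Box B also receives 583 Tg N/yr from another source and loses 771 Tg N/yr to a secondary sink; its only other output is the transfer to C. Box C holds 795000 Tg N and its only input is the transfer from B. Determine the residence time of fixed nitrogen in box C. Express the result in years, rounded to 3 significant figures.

Box A: F(A→B) = (96.2 + 1070) − 261 = 905.20 Tg N/yr.
Box B: F(B→C) = (905.20 + 583) − 771 = 717.20 Tg N/yr.
Box C throughput = its input = 717.20 Tg N/yr; τ = 795000 / 717.20 = 1108 yr.

1110 yr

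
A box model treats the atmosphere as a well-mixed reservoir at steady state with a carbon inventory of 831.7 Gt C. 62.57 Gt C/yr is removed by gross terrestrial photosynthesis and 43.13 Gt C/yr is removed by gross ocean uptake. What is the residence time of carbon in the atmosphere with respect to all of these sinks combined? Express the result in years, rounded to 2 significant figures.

Total removal flux = 62.57 + 43.13 = 105.70 Gt C/yr.
τ = M / ΣF_out = 831.7 / 105.70 = 7.868 yr.

7.9 yr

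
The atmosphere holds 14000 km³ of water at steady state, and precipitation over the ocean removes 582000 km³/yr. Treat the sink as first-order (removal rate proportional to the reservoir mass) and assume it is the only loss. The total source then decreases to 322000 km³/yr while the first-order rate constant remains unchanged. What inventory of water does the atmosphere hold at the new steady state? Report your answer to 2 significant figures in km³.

Rate constant k = F/M = 582000 / 14000 = 41.57 yr⁻¹.
At the new steady state, source = k·M_new ⇒ M_new = 322000 / 41.57 = 7746 km³.
(Equivalently M_new = M × F_new/F_old = 14000 × 322000/582000.)

7700 km³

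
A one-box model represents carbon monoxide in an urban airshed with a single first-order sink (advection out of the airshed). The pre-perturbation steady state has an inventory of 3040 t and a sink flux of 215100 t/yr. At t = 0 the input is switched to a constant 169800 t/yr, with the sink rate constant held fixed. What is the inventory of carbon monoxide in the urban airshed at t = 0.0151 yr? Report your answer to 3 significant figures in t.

Residence time τ = M₀/F₀ = 0.01413 yr. The eventual steady state is M_∞ = M₀·(F₁/F₀) = 3040 × 169800/215100 = 2399.8 t.
The anomaly ΔM(t) = M(t) − M_∞ decays as ΔM₀·e^(−t/τ) with ΔM₀ = 3040 − 2399.8 = 640.2 t.
At t = 0.0151 yr, e^(−t/τ) = e^(−1.068) = 0.3435, so ΔM = 219.9 t and M = 2399.8 + 219.9 = 2619.7 t.

2620 t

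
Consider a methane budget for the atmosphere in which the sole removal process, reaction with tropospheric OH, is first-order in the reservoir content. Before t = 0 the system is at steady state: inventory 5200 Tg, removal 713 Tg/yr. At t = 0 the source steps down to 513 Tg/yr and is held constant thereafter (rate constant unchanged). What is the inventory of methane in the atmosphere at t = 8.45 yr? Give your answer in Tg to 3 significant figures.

The sink rate constant is k = F₀/M₀ = 713/5200 = 0.1371 yr⁻¹.
Solving dM/dt = F₁ − kM with M(0) = M₀ gives M(t) = F₁/k + (M₀ − F₁/k)·e^(−kt).
F₁/k = 513/0.1371 = 3741.4 Tg; kt = 0.1371 × 8.45 = 1.159, e^(−kt) = 0.3139.
M(8.45) = 3741.4 + (5200 − 3741.4) × 0.3139 = 3741.4 + 457.9 = 4199.3 Tg.

4200 Tg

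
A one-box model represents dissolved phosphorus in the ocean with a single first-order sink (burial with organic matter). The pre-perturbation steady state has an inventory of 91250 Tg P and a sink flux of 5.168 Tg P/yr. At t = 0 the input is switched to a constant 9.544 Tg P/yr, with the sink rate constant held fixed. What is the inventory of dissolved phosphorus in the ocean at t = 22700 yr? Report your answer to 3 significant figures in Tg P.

147000 Tg P

Residence time τ = M₀/F₀ = 17660 yr. The eventual steady state is M_∞ = M₀·(F₁/F₀) = 91250 × 9.544/5.168 = 168520 Tg P.
The anomaly ΔM(t) = M(t) − M_∞ decays as ΔM₀·e^(−t/τ) with ΔM₀ = 91250 − 168520 = −77270 Tg P.
At t = 22700 yr, e^(−t/τ) = e^(−1.286) = 0.2765, so ΔM = −21360 Tg P and M = 168520 − 21360 = 147150 Tg P.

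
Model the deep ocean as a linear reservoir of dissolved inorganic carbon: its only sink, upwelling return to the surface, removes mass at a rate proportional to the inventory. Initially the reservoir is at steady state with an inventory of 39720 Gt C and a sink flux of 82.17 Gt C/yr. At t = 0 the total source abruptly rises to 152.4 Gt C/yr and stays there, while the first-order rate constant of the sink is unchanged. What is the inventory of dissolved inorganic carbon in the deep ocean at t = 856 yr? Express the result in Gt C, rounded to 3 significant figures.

67900 Gt C

The sink rate constant is k = F₀/M₀ = 82.17/39720 = 0.002069 yr⁻¹.
Solving dM/dt = F₁ − kM with M(0) = M₀ gives M(t) = F₁/k + (M₀ − F₁/k)·e^(−kt).
F₁/k = 152.4/0.002069 = 73668 Gt C; kt = 0.002069 × 856 = 1.771, e^(−kt) = 0.1702.
M(856) = 73668 + (39720 − 73668) × 0.1702 = 73668 − 5778 = 67891 Gt C.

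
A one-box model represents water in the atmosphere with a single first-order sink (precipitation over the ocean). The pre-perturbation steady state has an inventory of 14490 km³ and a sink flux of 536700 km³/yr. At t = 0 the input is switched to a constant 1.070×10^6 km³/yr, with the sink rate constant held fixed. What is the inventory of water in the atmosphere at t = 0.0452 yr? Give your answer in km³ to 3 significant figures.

26200 km³

Residence time τ = M₀/F₀ = 0.02700 yr. The eventual steady state is M_∞ = M₀·(F₁/F₀) = 14490 × 1.070×10^6/536700 = 28888 km³.
The anomaly ΔM(t) = M(t) − M_∞ decays as ΔM₀·e^(−t/τ) with ΔM₀ = 14490 − 28888 = −14400 km³.
At t = 0.0452 yr, e^(−t/τ) = e^(−1.674) = 0.1875, so ΔM = −2699 km³ and M = 28888 − 2699 = 26189 km³.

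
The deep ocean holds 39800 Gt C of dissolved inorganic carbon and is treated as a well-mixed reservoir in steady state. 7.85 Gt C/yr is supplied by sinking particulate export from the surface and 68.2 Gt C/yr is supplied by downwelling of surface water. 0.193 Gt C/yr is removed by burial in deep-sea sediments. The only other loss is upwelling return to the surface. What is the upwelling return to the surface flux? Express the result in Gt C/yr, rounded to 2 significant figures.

At steady state ΣF_in = ΣF_out.
ΣF_in = 7.85 + 68.2 = 76.050 Gt C/yr.
Upwelling return to the surface flux = ΣF_in − (0.193) = 76.050 − 0.1930 = 75.86 Gt C/yr.

76 Gt C/yr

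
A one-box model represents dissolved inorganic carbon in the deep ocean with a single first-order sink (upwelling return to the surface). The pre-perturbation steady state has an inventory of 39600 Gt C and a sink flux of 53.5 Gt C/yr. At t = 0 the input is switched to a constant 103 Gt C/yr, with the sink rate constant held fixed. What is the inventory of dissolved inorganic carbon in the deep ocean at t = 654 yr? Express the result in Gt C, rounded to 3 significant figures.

The sink rate constant is k = F₀/M₀ = 53.5/39600 = 0.001351 yr⁻¹.
Solving dM/dt = F₁ − kM with M(0) = M₀ gives M(t) = F₁/k + (M₀ − F₁/k)·e^(−kt).
F₁/k = 103/0.001351 = 76239 Gt C; kt = 0.001351 × 654 = 0.8836, e^(−kt) = 0.4133.
M(654) = 76239 + (39600 − 76239) × 0.4133 = 76239 − 15140 = 61096 Gt C.

61100 Gt C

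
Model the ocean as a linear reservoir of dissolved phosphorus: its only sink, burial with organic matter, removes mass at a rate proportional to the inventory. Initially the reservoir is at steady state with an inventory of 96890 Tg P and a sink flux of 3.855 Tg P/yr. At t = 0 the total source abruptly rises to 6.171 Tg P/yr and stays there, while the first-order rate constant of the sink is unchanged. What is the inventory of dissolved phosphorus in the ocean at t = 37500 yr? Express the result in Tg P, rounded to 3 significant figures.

142000 Tg P

Residence time τ = M₀/F₀ = 25130 yr. The eventual steady state is M_∞ = M₀·(F₁/F₀) = 96890 × 6.171/3.855 = 155100 Tg P.
The anomaly ΔM(t) = M(t) − M_∞ decays as ΔM₀·e^(−t/τ) with ΔM₀ = 96890 − 155100 = −58210 Tg P.
At t = 37500 yr, e^(−t/τ) = e^(−1.492) = 0.2249, so ΔM = −13090 Tg P and M = 155100 − 13090 = 142010 Tg P.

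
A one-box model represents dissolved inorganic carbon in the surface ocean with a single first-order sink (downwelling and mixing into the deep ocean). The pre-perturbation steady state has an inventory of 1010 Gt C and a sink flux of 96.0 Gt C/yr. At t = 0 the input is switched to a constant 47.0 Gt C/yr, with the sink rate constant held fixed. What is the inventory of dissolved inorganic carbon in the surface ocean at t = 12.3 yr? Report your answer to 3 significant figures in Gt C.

655 Gt C

τ = M₀/F₀ = 1010/96.0 = 10.52 yr; rate constant k = 1/τ.
New steady state M_∞ = F₁/k = F₁·τ = 47.0 × 10.52 = 494.48 Gt C.
M(t) = M_∞ + (M₀ − M_∞)·e^(−t/τ); t/τ = 12.3/10.52 = 1.169, so e^(−t/τ) = 0.3106.
M(t) = 494.48 + 515.5 × 0.3106 = 654.62 Gt C.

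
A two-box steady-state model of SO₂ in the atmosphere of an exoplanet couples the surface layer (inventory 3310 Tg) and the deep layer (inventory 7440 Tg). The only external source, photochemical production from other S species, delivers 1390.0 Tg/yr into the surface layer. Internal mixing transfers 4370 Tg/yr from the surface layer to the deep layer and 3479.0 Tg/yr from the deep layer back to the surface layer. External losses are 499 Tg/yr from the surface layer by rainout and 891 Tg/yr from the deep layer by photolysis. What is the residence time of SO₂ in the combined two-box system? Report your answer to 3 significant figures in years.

7.73 yr

For the system as a whole, the A↔B exchange is internal and contributes nothing to the throughput; only the external sinks remove mass.
M_total = 3310 + 7440 = 10750 Tg.
ΣF_external_out = 499 + 891 = 1390.0 Tg/yr.
τ = M_total / ΣF_ext = 10750 / 1390.0 = 7.734 yr.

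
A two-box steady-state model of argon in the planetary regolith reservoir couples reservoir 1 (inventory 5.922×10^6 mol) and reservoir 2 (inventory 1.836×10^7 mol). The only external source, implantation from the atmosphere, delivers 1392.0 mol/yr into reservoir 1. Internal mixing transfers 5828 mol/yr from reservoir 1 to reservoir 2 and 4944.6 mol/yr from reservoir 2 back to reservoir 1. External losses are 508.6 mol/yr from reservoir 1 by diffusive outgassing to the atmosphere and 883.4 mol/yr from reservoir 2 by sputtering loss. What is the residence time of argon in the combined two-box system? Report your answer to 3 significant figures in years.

17400 yr

Residence time in the combined system uses the total inventory and the total *external* removal — internal exchanges between the two boxes cancel.
M_total = 5.922×10^6 + 1.836×10^7 = 2.4282×10^7 mol.
ΣF_external_out = 508.6 + 883.4 = 1392.0 mol/yr.
τ = M_total / ΣF_ext = 2.4282×10^7 / 1392.0 = 17440 yr.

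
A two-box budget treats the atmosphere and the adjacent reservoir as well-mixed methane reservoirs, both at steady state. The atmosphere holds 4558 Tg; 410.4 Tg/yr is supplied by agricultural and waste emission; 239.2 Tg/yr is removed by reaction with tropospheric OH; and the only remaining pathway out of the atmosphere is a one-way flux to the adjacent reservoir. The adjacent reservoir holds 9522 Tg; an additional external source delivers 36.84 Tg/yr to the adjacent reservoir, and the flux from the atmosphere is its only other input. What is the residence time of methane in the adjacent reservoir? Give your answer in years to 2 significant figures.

Balance the atmosphere: ΣF_in = 410.40 Tg/yr.
Flux to the adjacent reservoir = ΣF_in − (239.2) = 171.20 Tg/yr.
Total input to the adjacent reservoir = 171.20 + 36.84 = 208.04 Tg/yr; at steady state this equals its total output.
τ = M / F = 9522 / 208.04 = 45.77 yr.

46 yr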